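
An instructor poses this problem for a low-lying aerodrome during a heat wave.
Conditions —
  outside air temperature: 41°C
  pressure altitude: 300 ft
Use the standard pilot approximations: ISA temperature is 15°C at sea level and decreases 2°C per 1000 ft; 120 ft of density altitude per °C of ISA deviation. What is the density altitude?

3492 ft

ISA temperature at 300 ft = 15 − 2 × (300/1000) = 14.4°C.
ISA deviation = 41 − 14.4 = +26.6°C.
Density altitude = 300 + 120 × (26.6) = 300 + (+3192) = 3492 ft.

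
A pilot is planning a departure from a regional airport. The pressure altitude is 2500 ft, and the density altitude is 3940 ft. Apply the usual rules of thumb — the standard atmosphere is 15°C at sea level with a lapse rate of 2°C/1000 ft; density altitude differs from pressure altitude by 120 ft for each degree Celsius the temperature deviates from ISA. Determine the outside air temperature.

Density altitude − pressure altitude = 3940 − 2500 = +1440 ft.
At 120 ft/°C that is an ISA deviation of 1440/120 = +12°C.
ISA temperature at 2500 ft = 15 − 2 × (2500/1000) = 10°C.
OAT = ISA + deviation = 10 + (+12) = 22°C.

22°C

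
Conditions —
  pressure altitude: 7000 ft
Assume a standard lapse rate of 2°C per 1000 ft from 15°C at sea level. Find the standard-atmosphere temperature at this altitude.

ISA temperature = 15 − 2 × (7000/1000) = 15 − 14 = 1°C.

1°C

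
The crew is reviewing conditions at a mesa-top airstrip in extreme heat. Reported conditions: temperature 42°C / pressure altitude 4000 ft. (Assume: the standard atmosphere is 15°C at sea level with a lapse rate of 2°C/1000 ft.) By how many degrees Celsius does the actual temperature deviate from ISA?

ISA+35°C

ISA temperature at 4000 ft = 15 − 2 × (4000/1000) = 7°C.
Deviation = OAT − ISA = 42 − 7 = +35°C.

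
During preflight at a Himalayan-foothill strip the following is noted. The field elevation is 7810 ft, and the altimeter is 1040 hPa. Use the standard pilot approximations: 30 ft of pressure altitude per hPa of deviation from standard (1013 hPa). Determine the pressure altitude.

7000 ft

Pressure correction = (1013 − 1040) × 30 = -810 ft.
Pressure altitude = 7810 + (-810) = 7000 ft.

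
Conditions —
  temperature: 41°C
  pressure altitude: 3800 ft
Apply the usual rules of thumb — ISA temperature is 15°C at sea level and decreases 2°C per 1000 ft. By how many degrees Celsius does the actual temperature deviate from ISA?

ISA+33.6°C

ISA temperature at 3800 ft = 15 − 2 × (3800/1000) = 7.4°C.
Deviation = OAT − ISA = 41 − 7.4 = +33.6°C.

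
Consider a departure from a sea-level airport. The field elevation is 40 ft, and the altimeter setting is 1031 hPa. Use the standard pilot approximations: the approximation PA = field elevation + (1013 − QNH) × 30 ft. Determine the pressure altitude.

-500 ft

Pressure correction = (1013 − 1031) × 30 = -540 ft.
Pressure altitude = 40 + (-540) = -500 ft.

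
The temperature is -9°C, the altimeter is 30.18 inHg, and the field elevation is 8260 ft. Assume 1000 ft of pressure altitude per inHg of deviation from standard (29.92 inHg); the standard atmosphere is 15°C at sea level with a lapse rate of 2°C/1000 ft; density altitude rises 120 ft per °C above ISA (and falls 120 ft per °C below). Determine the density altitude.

Pressure altitude = 8260 + (29.92 − 30.18) × 1000 = 8260 + (-260) = 8000 ft.
ISA temperature at 8000 ft = 15 − 2 × (8000/1000) = -1°C.
ISA deviation = -9 − (-1) = -8°C.
Density altitude = 8000 + 120 × (-8) = 7040 ft.

7040 ft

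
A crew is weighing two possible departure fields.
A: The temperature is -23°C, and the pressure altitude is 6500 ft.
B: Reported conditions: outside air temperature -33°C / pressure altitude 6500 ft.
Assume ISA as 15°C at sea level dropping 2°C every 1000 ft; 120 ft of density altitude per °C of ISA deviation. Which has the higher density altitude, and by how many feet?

A: ISA temp = 2°C, deviation -25°C, DA = 6500 + 120 × (-25) = 3500 ft.
B: ISA temp = 2°C, deviation -35°C, DA = 6500 + 120 × (-35) = 2300 ft.
A is higher by 3500 − 2300 = 1200 ft.

A by 1200 ft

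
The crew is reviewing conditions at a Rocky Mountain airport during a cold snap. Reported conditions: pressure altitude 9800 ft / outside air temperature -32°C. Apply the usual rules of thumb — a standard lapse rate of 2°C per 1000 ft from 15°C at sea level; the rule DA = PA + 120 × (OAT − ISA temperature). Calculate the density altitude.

6512 ft

ISA temperature at 9800 ft = 15 − 2 × (9800/1000) = -4.6°C.
ISA deviation = -32 − (-4.6) = -27.4°C.
Density altitude = 9800 + 120 × (-27.4) = 9800 + (-3288) = 6512 ft.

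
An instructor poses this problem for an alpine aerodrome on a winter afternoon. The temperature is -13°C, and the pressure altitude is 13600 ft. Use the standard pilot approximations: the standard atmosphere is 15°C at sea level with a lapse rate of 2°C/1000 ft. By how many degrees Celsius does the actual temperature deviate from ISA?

ISA-0.8°C

ISA temperature at 13600 ft = 15 − 2 × (13600/1000) = -12.2°C.
Deviation = OAT − ISA = -13 − (-12.2) = -0.8°C.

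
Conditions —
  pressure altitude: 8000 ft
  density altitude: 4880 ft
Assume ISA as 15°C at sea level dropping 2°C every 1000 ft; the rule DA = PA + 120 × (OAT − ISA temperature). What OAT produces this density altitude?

-27°C

Density altitude − pressure altitude = 4880 − 8000 = -3120 ft.
At 120 ft/°C that is an ISA deviation of -3120/120 = -26°C.
ISA temperature at 8000 ft = 15 − 2 × (8000/1000) = -1°C.
OAT = ISA + deviation = -1 + (-26) = -27°C.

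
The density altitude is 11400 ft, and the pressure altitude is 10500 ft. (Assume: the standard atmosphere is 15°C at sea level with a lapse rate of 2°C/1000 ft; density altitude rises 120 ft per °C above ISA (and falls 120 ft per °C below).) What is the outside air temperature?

1.5°C

Density altitude − pressure altitude = 11400 − 10500 = +900 ft.
At 120 ft/°C that is an ISA deviation of 900/120 = +7.5°C.
ISA temperature at 10500 ft = 15 − 2 × (10500/1000) = -6°C.
OAT = ISA + deviation = -6 + (+7.5) = 1.5°C.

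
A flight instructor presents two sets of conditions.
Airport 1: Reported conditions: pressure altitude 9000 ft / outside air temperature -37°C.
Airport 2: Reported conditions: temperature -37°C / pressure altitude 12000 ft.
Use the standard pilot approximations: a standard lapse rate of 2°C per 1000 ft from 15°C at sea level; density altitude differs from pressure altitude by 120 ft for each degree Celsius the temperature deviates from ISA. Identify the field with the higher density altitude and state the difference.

Airport 1: ISA temp = -3°C, deviation -34°C, DA = 9000 + 120 × (-34) = 4920 ft.
Airport 2: ISA temp = -9°C, deviation -28°C, DA = 12000 + 120 × (-28) = 8640 ft.
Airport 2 is higher by 8640 − 4920 = 3720 ft.

Airport 2 by 3720 ft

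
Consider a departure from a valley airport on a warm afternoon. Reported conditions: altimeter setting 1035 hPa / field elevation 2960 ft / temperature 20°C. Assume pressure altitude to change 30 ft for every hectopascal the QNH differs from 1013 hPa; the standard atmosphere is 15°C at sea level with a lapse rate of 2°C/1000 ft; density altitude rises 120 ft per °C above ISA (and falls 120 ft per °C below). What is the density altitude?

Pressure altitude = 2960 + (1013 − 1035) × 30 = 2960 + (-660) = 2300 ft.
ISA temperature at 2300 ft = 15 − 2 × (2300/1000) = 10.4°C.
ISA deviation = 20 − 10.4 = +9.6°C.
Density altitude = 2300 + 120 × (9.6) = 3452 ft.

3452 ft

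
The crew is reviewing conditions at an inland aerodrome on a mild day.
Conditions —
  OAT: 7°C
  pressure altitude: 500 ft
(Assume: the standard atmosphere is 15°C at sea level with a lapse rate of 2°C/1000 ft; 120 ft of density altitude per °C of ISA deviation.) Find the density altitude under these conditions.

ISA temperature at 500 ft = 15 − 2 × (500/1000) = 14°C.
ISA deviation = 7 − 14 = -7°C.
Density altitude = 500 + 120 × (-7) = 500 + (-840) = -340 ft.

-340 ft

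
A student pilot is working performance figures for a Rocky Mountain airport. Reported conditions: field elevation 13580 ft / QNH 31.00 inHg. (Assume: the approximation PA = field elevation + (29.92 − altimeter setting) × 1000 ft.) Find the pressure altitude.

Pressure correction = (29.92 − 31.00) × 1000 = -1080 ft.
Pressure altitude = 13580 + (-1080) = 12500 ft.

12500 ft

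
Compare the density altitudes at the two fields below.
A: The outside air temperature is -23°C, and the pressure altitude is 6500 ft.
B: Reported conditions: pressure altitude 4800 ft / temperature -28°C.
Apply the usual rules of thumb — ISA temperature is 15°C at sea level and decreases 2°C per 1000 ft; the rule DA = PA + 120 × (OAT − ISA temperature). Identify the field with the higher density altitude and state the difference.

A by 2708 ft

A: ISA temp = 2°C, deviation -25°C, DA = 6500 + 120 × (-25) = 3500 ft.
B: ISA temp = 5.4°C, deviation -33.4°C, DA = 4800 + 120 × (-33.4) = 792 ft.
A is higher by 3500 − 792 = 2708 ft.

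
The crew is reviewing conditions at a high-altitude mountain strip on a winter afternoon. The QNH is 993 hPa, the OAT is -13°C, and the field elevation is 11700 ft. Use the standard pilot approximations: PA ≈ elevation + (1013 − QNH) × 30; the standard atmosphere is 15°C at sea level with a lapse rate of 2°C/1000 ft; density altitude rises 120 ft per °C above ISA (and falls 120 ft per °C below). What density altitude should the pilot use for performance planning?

11892 ft

Pressure altitude = 11700 + (1013 − 993) × 30 = 11700 + (+600) = 12300 ft.
ISA temperature at 12300 ft = 15 − 2 × (12300/1000) = -9.6°C.
ISA deviation = -13 − (-9.6) = -3.4°C.
Density altitude = 12300 + 120 × (-3.4) = 11892 ft.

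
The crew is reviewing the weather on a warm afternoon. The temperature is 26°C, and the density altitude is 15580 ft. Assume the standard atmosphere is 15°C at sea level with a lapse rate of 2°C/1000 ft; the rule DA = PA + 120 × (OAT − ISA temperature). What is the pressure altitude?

DA = PA + 120 × (OAT − (15 − 2·PA/1000)) = PA + 120·OAT − 1800 + 0.24·PA = 1.24·PA + 120·OAT − 1800.
So 1.24·PA = 15580 − 120 × 26 + 1800 = 14260.
PA = 14260 / 1.24 = 11500 ft.

11500 ft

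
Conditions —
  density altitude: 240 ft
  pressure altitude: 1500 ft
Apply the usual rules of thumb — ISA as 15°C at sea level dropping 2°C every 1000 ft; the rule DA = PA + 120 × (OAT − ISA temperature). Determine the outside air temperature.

Density altitude − pressure altitude = 240 − 1500 = -1260 ft.
At 120 ft/°C that is an ISA deviation of -1260/120 = -10.5°C.
ISA temperature at 1500 ft = 15 − 2 × (1500/1000) = 12°C.
OAT = ISA + deviation = 12 + (-10.5) = 1.5°C.

1.5°C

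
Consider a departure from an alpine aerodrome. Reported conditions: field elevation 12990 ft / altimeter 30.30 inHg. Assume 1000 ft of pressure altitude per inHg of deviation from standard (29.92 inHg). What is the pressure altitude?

12610 ft

Pressure correction = (29.92 − 30.30) × 1000 = -380 ft.
Pressure altitude = 12990 + (-380) = 12610 ft.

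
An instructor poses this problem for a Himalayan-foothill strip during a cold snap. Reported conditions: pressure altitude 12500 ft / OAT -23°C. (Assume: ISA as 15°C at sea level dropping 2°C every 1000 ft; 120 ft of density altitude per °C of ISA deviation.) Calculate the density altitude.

ISA temperature at 12500 ft = 15 − 2 × (12500/1000) = -10°C.
ISA deviation = -23 − (-10) = -13°C.
Density altitude = 12500 + 120 × (-13) = 12500 + (-1560) = 10940 ft.

10940 ft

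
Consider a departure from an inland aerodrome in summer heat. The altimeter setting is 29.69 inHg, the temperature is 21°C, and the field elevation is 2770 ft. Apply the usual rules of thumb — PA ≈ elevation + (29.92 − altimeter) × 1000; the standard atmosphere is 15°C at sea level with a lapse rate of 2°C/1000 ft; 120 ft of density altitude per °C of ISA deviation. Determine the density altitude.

Pressure altitude = 2770 + (29.92 − 29.69) × 1000 = 2770 + (+230) = 3000 ft.
ISA temperature at 3000 ft = 15 − 2 × (3000/1000) = 9°C.
ISA deviation = 21 − 9 = +12°C.
Density altitude = 3000 + 120 × (12) = 4440 ft.

4440 ft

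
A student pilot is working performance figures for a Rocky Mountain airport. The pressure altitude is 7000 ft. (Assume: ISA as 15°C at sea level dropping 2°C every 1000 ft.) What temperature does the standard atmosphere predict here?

1°C

ISA temperature = 15 − 2 × (7000/1000) = 15 − 14 = 1°C.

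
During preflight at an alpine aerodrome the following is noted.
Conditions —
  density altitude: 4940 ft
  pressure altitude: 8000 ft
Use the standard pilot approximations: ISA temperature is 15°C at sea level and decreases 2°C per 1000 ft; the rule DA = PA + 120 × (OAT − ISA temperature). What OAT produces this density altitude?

Density altitude − pressure altitude = 4940 − 8000 = -3060 ft.
At 120 ft/°C that is an ISA deviation of -3060/120 = -25.5°C.
ISA temperature at 8000 ft = 15 − 2 × (8000/1000) = -1°C.
OAT = ISA + deviation = -1 + (-25.5) = -26.5°C.

-26.5°C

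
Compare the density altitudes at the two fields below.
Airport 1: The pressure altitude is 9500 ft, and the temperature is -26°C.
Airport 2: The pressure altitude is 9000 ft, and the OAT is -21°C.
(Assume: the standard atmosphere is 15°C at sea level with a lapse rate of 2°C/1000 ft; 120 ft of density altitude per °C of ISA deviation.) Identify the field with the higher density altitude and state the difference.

Airport 1 by 20 ft

Airport 1: ISA temp = -4°C, deviation -22°C, DA = 9500 + 120 × (-22) = 6860 ft.
Airport 2: ISA temp = -3°C, deviation -18°C, DA = 9000 + 120 × (-18) = 6840 ft.
Airport 1 is higher by 6860 − 6840 = 20 ft.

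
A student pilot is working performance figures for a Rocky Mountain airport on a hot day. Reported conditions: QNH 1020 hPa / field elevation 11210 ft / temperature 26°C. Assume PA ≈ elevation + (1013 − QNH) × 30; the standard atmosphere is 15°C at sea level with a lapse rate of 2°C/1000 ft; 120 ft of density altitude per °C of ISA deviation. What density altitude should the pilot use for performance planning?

14960 ft

Pressure altitude = 11210 + (1013 − 1020) × 30 = 11210 + (-210) = 11000 ft.
ISA temperature at 11000 ft = 15 − 2 × (11000/1000) = -7°C.
ISA deviation = 26 − (-7) = +33°C.
Density altitude = 11000 + 120 × (33) = 14960 ft.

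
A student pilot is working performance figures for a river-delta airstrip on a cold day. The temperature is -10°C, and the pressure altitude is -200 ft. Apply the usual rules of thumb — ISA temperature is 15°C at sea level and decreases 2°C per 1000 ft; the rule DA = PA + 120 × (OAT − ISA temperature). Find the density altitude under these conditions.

ISA temperature at -200 ft = 15 − 2 × (-200/1000) = 15.4°C.
ISA deviation = -10 − 15.4 = -25.4°C.
Density altitude = -200 + 120 × (-25.4) = -200 + (-3048) = -3248 ft.

-3248 ft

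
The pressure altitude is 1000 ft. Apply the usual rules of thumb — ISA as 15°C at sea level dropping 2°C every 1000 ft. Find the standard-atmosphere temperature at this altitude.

ISA temperature = 15 − 2 × (1000/1000) = 15 − 2 = 13°C.

13°C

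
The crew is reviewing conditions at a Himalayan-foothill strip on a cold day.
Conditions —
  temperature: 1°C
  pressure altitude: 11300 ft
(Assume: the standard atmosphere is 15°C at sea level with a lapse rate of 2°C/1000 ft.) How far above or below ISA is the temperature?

ISA+8.6°C

ISA temperature at 11300 ft = 15 − 2 × (11300/1000) = -7.6°C.
Deviation = OAT − ISA = 1 − (-7.6) = +8.6°C.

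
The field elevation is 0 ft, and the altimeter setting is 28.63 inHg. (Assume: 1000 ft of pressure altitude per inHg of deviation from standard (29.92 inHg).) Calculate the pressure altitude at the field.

Pressure correction = (29.92 − 28.63) × 1000 = +1290 ft.
Pressure altitude = 0 + (+1290) = 1290 ft.

1290 ft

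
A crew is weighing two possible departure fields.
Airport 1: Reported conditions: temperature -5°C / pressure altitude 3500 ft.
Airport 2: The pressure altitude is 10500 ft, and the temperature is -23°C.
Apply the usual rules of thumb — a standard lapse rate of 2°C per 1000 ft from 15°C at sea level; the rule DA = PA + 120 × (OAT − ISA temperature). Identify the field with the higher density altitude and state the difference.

Airport 2 by 6520 ft

Airport 1: ISA temp = 8°C, deviation -13°C, DA = 3500 + 120 × (-13) = 1940 ft.
Airport 2: ISA temp = -6°C, deviation -17°C, DA = 10500 + 120 × (-17) = 8460 ft.
Airport 2 is higher by 8460 − 1940 = 6520 ft.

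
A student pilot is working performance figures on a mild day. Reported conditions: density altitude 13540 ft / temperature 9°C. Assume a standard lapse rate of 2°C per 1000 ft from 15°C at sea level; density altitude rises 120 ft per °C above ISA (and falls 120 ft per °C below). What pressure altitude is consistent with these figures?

11500 ft

DA = PA + 120 × (OAT − (15 − 2·PA/1000)) = PA + 120·OAT − 1800 + 0.24·PA = 1.24·PA + 120·OAT − 1800.
So 1.24·PA = 13540 − 120 × 9 + 1800 = 14260.
PA = 14260 / 1.24 = 11500 ft.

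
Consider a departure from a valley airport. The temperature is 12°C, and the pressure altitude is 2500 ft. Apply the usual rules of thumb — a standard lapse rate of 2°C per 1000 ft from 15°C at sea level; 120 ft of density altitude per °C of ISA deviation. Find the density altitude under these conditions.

2740 ft

ISA temperature at 2500 ft = 15 − 2 × (2500/1000) = 10°C.
ISA deviation = 12 − 10 = +2°C.
Density altitude = 2500 + 120 × (2) = 2500 + (+240) = 2740 ft.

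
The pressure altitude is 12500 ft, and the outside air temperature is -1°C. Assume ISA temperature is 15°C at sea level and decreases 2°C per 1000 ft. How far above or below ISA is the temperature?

ISA temperature at 12500 ft = 15 − 2 × (12500/1000) = -10°C.
Deviation = OAT − ISA = -1 − (-10) = +9°C.

ISA+9°C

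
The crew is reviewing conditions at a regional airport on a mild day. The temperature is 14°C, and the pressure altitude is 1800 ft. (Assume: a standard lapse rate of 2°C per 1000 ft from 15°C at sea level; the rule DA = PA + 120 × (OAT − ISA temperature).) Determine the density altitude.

2112 ft

ISA temperature at 1800 ft = 15 − 2 × (1800/1000) = 11.4°C.
ISA deviation = 14 − 11.4 = +2.6°C.
Density altitude = 1800 + 120 × (2.6) = 1800 + (+312) = 2112 ft.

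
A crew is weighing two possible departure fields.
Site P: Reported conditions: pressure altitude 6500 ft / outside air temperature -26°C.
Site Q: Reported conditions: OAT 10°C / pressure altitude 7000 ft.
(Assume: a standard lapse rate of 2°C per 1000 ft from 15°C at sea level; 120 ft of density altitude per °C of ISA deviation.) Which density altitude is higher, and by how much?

Site Q by 4940 ft

Site P: ISA temp = 2°C, deviation -28°C, DA = 6500 + 120 × (-28) = 3140 ft.
Site Q: ISA temp = 1°C, deviation +9°C, DA = 7000 + 120 × 9 = 8080 ft.
Site Q is higher by 8080 − 3140 = 4940 ft.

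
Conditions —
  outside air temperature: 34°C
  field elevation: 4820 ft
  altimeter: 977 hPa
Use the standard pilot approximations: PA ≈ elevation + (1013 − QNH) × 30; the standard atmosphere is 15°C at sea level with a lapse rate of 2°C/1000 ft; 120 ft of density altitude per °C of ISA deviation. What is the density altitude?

Pressure altitude = 4820 + (1013 − 977) × 30 = 4820 + (+1080) = 5900 ft.
ISA temperature at 5900 ft = 15 − 2 × (5900/1000) = 3.2°C.
ISA deviation = 34 − 3.2 = +30.8°C.
Density altitude = 5900 + 120 × (30.8) = 9596 ft.

9596 ft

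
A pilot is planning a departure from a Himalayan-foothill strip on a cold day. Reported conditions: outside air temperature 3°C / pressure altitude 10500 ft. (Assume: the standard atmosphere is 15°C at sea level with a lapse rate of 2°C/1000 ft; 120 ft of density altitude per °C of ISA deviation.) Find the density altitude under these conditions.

ISA temperature at 10500 ft = 15 − 2 × (10500/1000) = -6°C.
ISA deviation = 3 − (-6) = +9°C.
Density altitude = 10500 + 120 × (9) = 10500 + (+1080) = 11580 ft.

11580 ft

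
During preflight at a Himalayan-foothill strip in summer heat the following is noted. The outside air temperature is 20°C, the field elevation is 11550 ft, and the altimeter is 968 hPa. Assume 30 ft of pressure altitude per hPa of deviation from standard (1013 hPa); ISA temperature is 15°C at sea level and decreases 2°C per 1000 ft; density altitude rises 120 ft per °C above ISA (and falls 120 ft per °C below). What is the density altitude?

16596 ft

Pressure altitude = 11550 + (1013 − 968) × 30 = 11550 + (+1350) = 12900 ft.
ISA temperature at 12900 ft = 15 − 2 × (12900/1000) = -10.8°C.
ISA deviation = 20 − (-10.8) = +30.8°C.
Density altitude = 12900 + 120 × (30.8) = 16596 ft.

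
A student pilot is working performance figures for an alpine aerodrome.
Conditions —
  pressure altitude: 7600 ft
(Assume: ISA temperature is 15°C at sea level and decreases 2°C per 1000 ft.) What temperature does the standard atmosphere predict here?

ISA temperature = 15 − 2 × (7600/1000) = 15 − 15.2 = -0.2°C.

-0.2°C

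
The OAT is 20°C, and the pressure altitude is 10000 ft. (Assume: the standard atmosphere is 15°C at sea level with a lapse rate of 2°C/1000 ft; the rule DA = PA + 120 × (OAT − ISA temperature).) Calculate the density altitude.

13000 ft

ISA temperature at 10000 ft = 15 − 2 × (10000/1000) = -5°C.
ISA deviation = 20 − (-5) = +25°C.
Density altitude = 10000 + 120 × (25) = 10000 + (+3000) = 13000 ft.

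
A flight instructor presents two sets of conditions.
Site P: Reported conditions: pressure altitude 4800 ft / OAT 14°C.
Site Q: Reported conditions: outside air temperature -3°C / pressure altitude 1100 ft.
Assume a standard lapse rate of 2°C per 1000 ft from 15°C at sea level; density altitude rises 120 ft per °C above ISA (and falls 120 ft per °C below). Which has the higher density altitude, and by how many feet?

Site P by 6628 ft

Site P: ISA temp = 5.4°C, deviation +8.6°C, DA = 4800 + 120 × 8.6 = 5832 ft.
Site Q: ISA temp = 12.8°C, deviation -15.8°C, DA = 1100 + 120 × (-15.8) = -796 ft.
Site P is higher by 5832 − (-796) = 6628 ft.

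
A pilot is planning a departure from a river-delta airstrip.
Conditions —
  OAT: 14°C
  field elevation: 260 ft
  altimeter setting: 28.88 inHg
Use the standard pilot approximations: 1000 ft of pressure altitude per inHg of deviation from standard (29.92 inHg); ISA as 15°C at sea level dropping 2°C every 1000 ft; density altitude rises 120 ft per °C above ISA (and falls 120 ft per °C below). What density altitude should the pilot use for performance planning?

Pressure altitude = 260 + (29.92 − 28.88) × 1000 = 260 + (+1040) = 1300 ft.
ISA temperature at 1300 ft = 15 − 2 × (1300/1000) = 12.4°C.
ISA deviation = 14 − 12.4 = +1.6°C.
Density altitude = 1300 + 120 × (1.6) = 1492 ft.

1492 ft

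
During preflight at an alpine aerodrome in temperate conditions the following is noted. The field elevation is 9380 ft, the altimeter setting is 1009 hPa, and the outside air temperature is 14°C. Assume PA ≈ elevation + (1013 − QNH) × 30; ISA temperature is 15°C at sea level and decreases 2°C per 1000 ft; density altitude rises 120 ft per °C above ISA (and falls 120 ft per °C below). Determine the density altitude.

11660 ft

Pressure altitude = 9380 + (1013 − 1009) × 30 = 9380 + (+120) = 9500 ft.
ISA temperature at 9500 ft = 15 − 2 × (9500/1000) = -4°C.
ISA deviation = 14 − (-4) = +18°C.
Density altitude = 9500 + 120 × (18) = 11660 ft.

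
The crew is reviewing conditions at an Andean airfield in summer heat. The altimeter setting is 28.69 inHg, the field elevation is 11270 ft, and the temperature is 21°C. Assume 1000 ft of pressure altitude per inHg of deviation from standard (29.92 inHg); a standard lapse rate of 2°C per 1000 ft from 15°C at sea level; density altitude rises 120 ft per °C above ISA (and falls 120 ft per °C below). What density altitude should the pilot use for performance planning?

16220 ft

Pressure altitude = 11270 + (29.92 − 28.69) × 1000 = 11270 + (+1230) = 12500 ft.
ISA temperature at 12500 ft = 15 − 2 × (12500/1000) = -10°C.
ISA deviation = 21 − (-10) = +31°C.
Density altitude = 12500 + 120 × (31) = 16220 ft.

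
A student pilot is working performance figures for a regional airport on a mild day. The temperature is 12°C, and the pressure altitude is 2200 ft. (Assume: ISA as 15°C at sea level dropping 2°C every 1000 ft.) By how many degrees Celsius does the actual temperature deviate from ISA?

ISA+1.4°C

ISA temperature at 2200 ft = 15 − 2 × (2200/1000) = 10.6°C.
Deviation = OAT − ISA = 12 − 10.6 = +1.4°C.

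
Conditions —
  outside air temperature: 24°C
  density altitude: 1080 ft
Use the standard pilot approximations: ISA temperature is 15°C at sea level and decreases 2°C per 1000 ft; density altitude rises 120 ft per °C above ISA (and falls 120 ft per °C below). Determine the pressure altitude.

0 ft

DA = PA + 120 × (OAT − (15 − 2·PA/1000)) = PA + 120·OAT − 1800 + 0.24·PA = 1.24·PA + 120·OAT − 1800.
So 1.24·PA = 1080 − 120 × 24 + 1800 = 0.
PA = 0 / 1.24 = 0 ft.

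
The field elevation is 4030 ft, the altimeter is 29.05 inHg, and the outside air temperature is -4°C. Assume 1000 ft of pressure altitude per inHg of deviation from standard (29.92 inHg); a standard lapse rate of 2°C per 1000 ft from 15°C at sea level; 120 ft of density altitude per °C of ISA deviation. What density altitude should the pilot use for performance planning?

3796 ft

Pressure altitude = 4030 + (29.92 − 29.05) × 1000 = 4030 + (+870) = 4900 ft.
ISA temperature at 4900 ft = 15 − 2 × (4900/1000) = 5.2°C.
ISA deviation = -4 − 5.2 = -9.2°C.
Density altitude = 4900 + 120 × (-9.2) = 3796 ft.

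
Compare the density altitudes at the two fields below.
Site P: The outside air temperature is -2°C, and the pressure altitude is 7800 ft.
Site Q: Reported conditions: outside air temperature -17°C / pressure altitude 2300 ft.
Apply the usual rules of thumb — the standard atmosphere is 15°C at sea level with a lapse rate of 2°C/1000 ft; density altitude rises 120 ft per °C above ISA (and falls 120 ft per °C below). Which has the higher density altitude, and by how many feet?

Site P: ISA temp = -0.6°C, deviation -1.4°C, DA = 7800 + 120 × (-1.4) = 7632 ft.
Site Q: ISA temp = 10.4°C, deviation -27.4°C, DA = 2300 + 120 × (-27.4) = -988 ft.
Site P is higher by 7632 − (-988) = 8620 ft.

Site P by 8620 ft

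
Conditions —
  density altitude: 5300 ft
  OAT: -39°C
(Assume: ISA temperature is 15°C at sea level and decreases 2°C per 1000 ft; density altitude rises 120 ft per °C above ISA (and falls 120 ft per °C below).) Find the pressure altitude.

9500 ft

DA = PA + 120 × (OAT − (15 − 2·PA/1000)) = PA + 120·OAT − 1800 + 0.24·PA = 1.24·PA + 120·OAT − 1800.
So 1.24·PA = 5300 − 120 × (-39) + 1800 = 11780.
PA = 11780 / 1.24 = 9500 ft.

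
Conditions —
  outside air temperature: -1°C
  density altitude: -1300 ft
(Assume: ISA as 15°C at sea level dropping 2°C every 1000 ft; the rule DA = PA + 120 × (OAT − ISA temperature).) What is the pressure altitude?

DA = PA + 120 × (OAT − (15 − 2·PA/1000)) = PA + 120·OAT − 1800 + 0.24·PA = 1.24·PA + 120·OAT − 1800.
So 1.24·PA = -1300 − 120 × (-1) + 1800 = 620.
PA = 620 / 1.24 = 500 ft.

500 ft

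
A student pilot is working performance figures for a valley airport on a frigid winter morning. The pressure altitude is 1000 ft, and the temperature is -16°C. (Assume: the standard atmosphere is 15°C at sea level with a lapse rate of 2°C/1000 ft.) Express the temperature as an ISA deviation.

ISA temperature at 1000 ft = 15 − 2 × (1000/1000) = 13°C.
Deviation = OAT − ISA = -16 − 13 = -29°C.

ISA-29°C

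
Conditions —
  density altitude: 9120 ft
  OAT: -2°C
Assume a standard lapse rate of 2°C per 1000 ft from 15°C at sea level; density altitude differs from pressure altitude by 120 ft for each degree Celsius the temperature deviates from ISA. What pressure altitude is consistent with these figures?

DA = PA + 120 × (OAT − (15 − 2·PA/1000)) = PA + 120·OAT − 1800 + 0.24·PA = 1.24·PA + 120·OAT − 1800.
So 1.24·PA = 9120 − 120 × (-2) + 1800 = 11160.
PA = 11160 / 1.24 = 9000 ft.

9000 ft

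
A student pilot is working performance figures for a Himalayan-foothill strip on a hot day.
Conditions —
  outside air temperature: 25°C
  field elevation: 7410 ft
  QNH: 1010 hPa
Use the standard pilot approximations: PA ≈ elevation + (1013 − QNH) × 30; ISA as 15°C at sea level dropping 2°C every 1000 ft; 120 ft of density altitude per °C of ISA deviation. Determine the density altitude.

10500 ft

Pressure altitude = 7410 + (1013 − 1010) × 30 = 7410 + (+90) = 7500 ft.
ISA temperature at 7500 ft = 15 − 2 × (7500/1000) = 0°C.
ISA deviation = 25 − 0 = +25°C.
Density altitude = 7500 + 120 × (25) = 10500 ft.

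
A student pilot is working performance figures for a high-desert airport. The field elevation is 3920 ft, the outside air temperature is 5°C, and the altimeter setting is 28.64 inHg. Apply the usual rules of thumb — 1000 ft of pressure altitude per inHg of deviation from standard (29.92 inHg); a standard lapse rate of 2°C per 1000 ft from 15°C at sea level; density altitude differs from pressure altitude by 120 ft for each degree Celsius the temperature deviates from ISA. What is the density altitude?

5248 ft

Pressure altitude = 3920 + (29.92 − 28.64) × 1000 = 3920 + (+1280) = 5200 ft.
ISA temperature at 5200 ft = 15 − 2 × (5200/1000) = 4.6°C.
ISA deviation = 5 − 4.6 = +0.4°C.
Density altitude = 5200 + 120 × (0.4) = 5248 ft.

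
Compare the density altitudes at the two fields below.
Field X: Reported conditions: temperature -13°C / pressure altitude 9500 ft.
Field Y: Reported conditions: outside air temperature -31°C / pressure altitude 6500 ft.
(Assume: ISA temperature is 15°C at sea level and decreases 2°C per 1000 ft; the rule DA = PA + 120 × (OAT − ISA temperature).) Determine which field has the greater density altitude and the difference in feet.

Field X: ISA temp = -4°C, deviation -9°C, DA = 9500 + 120 × (-9) = 8420 ft.
Field Y: ISA temp = 2°C, deviation -33°C, DA = 6500 + 120 × (-33) = 2540 ft.
Field X is higher by 8420 − 2540 = 5880 ft.

Field X by 5880 ft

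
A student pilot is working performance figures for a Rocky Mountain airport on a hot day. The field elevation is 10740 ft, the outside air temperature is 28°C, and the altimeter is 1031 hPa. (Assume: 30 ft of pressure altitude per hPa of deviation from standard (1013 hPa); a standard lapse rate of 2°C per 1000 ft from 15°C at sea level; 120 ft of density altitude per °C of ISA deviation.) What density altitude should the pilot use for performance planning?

Pressure altitude = 10740 + (1013 − 1031) × 30 = 10740 + (-540) = 10200 ft.
ISA temperature at 10200 ft = 15 − 2 × (10200/1000) = -5.4°C.
ISA deviation = 28 − (-5.4) = +33.4°C.
Density altitude = 10200 + 120 × (33.4) = 14208 ft.

14208 ft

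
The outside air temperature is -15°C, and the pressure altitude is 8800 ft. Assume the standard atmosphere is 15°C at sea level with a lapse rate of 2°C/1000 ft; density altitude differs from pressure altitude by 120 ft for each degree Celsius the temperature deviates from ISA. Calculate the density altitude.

7312 ft

ISA temperature at 8800 ft = 15 − 2 × (8800/1000) = -2.6°C.
ISA deviation = -15 − (-2.6) = -12.4°C.
Density altitude = 8800 + 120 × (-12.4) = 8800 + (-1488) = 7312 ft.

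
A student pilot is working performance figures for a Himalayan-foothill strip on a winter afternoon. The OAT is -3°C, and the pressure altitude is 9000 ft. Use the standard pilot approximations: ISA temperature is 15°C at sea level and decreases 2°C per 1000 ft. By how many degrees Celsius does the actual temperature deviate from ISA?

ISA temperature at 9000 ft = 15 − 2 × (9000/1000) = -3°C.
Deviation = OAT − ISA = -3 − (-3) = 0°C.

ISA0°C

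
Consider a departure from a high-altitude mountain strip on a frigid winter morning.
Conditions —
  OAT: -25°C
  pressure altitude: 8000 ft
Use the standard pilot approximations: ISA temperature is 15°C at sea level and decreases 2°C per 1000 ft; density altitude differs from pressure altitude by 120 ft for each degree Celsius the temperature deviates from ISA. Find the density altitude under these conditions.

5120 ft

ISA temperature at 8000 ft = 15 − 2 × (8000/1000) = -1°C.
ISA deviation = -25 − (-1) = -24°C.
Density altitude = 8000 + 120 × (-24) = 8000 + (-2880) = 5120 ft.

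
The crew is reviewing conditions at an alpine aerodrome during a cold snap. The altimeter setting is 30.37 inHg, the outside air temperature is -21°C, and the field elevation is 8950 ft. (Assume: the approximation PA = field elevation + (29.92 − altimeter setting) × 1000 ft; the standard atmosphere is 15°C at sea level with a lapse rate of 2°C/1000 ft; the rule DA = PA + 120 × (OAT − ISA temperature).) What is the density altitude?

6220 ft

Pressure altitude = 8950 + (29.92 − 30.37) × 1000 = 8950 + (-450) = 8500 ft.
ISA temperature at 8500 ft = 15 − 2 × (8500/1000) = -2°C.
ISA deviation = -21 − (-2) = -19°C.
Density altitude = 8500 + 120 × (-19) = 6220 ft.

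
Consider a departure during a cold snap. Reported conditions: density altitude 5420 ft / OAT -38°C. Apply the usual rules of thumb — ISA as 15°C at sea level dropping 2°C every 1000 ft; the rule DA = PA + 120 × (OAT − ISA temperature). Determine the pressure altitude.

9500 ft

DA = PA + 120 × (OAT − (15 − 2·PA/1000)) = PA + 120·OAT − 1800 + 0.24·PA = 1.24·PA + 120·OAT − 1800.
So 1.24·PA = 5420 − 120 × (-38) + 1800 = 11780.
PA = 11780 / 1.24 = 9500 ft.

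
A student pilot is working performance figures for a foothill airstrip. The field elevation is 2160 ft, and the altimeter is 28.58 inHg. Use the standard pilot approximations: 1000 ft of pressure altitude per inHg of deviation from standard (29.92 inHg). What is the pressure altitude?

3500 ft

Pressure correction = (29.92 − 28.58) × 1000 = +1340 ft.
Pressure altitude = 2160 + (+1340) = 3500 ft.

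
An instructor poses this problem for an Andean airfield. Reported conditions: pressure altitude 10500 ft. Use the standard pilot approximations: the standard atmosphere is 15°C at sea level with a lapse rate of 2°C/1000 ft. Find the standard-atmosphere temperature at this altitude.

-6°C

ISA temperature = 15 − 2 × (10500/1000) = 15 − 21 = -6°C.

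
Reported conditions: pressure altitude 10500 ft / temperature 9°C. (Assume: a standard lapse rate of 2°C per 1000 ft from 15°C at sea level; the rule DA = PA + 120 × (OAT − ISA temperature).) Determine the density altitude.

12300 ft

ISA temperature at 10500 ft = 15 − 2 × (10500/1000) = -6°C.
ISA deviation = 9 − (-6) = +15°C.
Density altitude = 10500 + 120 × (15) = 10500 + (+1800) = 12300 ft.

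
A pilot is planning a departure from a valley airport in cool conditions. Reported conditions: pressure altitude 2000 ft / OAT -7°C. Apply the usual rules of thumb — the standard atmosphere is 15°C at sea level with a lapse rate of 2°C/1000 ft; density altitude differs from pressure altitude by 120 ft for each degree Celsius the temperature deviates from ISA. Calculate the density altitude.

ISA temperature at 2000 ft = 15 − 2 × (2000/1000) = 11°C.
ISA deviation = -7 − 11 = -18°C.
Density altitude = 2000 + 120 × (-18) = 2000 + (-2160) = -160 ft.

-160 ft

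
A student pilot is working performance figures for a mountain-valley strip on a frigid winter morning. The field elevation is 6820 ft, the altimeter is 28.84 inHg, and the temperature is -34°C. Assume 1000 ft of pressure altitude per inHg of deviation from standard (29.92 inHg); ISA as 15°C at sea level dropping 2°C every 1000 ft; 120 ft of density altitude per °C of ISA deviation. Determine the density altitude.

Pressure altitude = 6820 + (29.92 − 28.84) × 1000 = 6820 + (+1080) = 7900 ft.
ISA temperature at 7900 ft = 15 − 2 × (7900/1000) = -0.8°C.
ISA deviation = -34 − (-0.8) = -33.2°C.
Density altitude = 7900 + 120 × (-33.2) = 3916 ft.

3916 ft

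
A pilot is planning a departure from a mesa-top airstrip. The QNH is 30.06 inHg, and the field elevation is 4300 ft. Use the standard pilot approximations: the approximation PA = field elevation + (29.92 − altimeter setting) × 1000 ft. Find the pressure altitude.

4160 ft

Pressure correction = (29.92 − 30.06) × 1000 = -140 ft.
Pressure altitude = 4300 + (-140) = 4160 ft.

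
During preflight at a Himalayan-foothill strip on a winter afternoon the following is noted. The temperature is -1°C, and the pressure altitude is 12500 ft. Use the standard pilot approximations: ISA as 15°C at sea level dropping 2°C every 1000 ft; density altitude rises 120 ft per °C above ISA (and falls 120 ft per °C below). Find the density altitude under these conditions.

ISA temperature at 12500 ft = 15 − 2 × (12500/1000) = -10°C.
ISA deviation = -1 − (-10) = +9°C.
Density altitude = 12500 + 120 × (9) = 12500 + (+1080) = 13580 ft.

13580 ft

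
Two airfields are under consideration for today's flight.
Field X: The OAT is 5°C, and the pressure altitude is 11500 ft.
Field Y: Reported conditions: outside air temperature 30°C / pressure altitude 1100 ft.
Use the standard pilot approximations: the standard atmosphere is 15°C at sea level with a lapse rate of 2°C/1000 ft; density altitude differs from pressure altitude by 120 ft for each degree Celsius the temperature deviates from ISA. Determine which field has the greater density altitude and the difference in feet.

Field X by 9896 ft

Field X: ISA temp = -8°C, deviation +13°C, DA = 11500 + 120 × 13 = 13060 ft.
Field Y: ISA temp = 12.8°C, deviation +17.2°C, DA = 1100 + 120 × 17.2 = 3164 ft.
Field X is higher by 13060 − 3164 = 9896 ft.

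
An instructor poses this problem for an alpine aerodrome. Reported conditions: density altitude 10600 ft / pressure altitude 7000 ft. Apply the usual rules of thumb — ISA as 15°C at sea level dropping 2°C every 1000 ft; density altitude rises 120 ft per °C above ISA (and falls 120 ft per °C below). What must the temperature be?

31°C

Density altitude − pressure altitude = 10600 − 7000 = +3600 ft.
At 120 ft/°C that is an ISA deviation of 3600/120 = +30°C.
ISA temperature at 7000 ft = 15 − 2 × (7000/1000) = 1°C.
OAT = ISA + deviation = 1 + (+30) = 31°C.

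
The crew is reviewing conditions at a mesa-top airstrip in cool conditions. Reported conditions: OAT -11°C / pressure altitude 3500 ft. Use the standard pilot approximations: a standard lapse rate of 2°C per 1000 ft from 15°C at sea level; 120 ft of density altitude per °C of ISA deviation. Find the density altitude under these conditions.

ISA temperature at 3500 ft = 15 − 2 × (3500/1000) = 8°C.
ISA deviation = -11 − 8 = -19°C.
Density altitude = 3500 + 120 × (-19) = 3500 + (-2280) = 1220 ft.

1220 ft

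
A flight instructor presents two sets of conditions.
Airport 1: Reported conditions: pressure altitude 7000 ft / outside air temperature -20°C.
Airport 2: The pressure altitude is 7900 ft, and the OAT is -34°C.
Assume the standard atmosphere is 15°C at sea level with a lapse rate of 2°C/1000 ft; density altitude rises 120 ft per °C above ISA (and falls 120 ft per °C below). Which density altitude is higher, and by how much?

Airport 1 by 564 ft

Airport 1: ISA temp = 1°C, deviation -21°C, DA = 7000 + 120 × (-21) = 4480 ft.
Airport 2: ISA temp = -0.8°C, deviation -33.2°C, DA = 7900 + 120 × (-33.2) = 3916 ft.
Airport 1 is higher by 4480 − 3916 = 564 ft.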